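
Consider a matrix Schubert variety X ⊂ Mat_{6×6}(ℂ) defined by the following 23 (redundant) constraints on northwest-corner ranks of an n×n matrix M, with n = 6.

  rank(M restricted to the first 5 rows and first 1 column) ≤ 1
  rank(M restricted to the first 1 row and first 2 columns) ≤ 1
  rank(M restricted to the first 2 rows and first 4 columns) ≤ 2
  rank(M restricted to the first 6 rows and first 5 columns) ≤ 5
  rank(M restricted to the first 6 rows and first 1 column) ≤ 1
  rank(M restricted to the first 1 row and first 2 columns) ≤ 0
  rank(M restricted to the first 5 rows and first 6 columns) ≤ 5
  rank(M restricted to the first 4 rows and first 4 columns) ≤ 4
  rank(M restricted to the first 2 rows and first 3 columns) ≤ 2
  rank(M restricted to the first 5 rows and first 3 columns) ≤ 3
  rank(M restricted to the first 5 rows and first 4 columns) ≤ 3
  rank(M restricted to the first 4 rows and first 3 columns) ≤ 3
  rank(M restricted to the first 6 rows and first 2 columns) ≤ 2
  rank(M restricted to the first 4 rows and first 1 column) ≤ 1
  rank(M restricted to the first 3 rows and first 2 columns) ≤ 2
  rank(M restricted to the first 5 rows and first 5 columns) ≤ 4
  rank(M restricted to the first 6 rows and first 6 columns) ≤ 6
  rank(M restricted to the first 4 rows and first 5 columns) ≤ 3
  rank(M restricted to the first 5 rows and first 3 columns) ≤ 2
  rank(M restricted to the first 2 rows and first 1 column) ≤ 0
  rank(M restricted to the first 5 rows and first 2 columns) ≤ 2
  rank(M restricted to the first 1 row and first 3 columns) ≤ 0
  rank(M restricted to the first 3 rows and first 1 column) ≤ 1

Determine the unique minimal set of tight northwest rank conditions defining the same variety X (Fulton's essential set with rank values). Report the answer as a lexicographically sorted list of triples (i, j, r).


Computing R[i][j] = min implied NW-rank bound (n=6, 23 conditions):

  0  0  0  1  1  1
  0  1  1  2  2  2
  1  2  2  3  3  3
  1  2  2  3  3  4
  1  2  2  3  4  5
  1  2  3  4  5  6

second differences of R give the permutation w = (4, 2, 1, 6, 5, 3).

|D(w)|=7, |Ess(w)|=4:

[(1, 3, 0), (2, 1, 0), (4, 5, 3), (5, 3, 2)]


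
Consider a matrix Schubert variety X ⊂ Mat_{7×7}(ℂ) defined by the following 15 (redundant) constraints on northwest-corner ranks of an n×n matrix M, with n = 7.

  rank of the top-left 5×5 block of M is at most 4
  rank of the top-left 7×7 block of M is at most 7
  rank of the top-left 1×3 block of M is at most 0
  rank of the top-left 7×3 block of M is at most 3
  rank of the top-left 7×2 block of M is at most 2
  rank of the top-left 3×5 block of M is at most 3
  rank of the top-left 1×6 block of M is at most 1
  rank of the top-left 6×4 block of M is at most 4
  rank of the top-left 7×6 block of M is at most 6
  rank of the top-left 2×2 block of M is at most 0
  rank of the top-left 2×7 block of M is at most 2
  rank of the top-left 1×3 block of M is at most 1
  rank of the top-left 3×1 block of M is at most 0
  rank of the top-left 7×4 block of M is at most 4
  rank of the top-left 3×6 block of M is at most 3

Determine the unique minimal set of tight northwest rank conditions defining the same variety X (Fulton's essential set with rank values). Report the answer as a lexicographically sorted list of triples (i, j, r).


Rank table r_w(7×7) implied by the 15 constraints:

  R[1]: 0 | 0 | 0 | 1 | 1 | 1 | 1
  R[2]: 0 | 0 | 1 | 2 | 2 | 2 | 2
  R[3]: 0 | 1 | 2 | 3 | 3 | 3 | 3
  R[4]: 1 | 2 | 3 | 4 | 4 | 4 | 4
  R[5]: 1 | 2 | 3 | 4 | 4 | 5 | 5
  R[6]: 1 | 2 | 3 | 4 | 5 | 6 | 6
  R[7]: 1 | 2 | 3 | 4 | 5 | 6 | 7

so w = (4, 3, 2, 1, 6, 5, 7).

ℓ(w)=7; the 4 essential cells (i,j,r):

[(1, 3, 0), (2, 2, 0), (3, 1, 0), (5, 5, 4)]


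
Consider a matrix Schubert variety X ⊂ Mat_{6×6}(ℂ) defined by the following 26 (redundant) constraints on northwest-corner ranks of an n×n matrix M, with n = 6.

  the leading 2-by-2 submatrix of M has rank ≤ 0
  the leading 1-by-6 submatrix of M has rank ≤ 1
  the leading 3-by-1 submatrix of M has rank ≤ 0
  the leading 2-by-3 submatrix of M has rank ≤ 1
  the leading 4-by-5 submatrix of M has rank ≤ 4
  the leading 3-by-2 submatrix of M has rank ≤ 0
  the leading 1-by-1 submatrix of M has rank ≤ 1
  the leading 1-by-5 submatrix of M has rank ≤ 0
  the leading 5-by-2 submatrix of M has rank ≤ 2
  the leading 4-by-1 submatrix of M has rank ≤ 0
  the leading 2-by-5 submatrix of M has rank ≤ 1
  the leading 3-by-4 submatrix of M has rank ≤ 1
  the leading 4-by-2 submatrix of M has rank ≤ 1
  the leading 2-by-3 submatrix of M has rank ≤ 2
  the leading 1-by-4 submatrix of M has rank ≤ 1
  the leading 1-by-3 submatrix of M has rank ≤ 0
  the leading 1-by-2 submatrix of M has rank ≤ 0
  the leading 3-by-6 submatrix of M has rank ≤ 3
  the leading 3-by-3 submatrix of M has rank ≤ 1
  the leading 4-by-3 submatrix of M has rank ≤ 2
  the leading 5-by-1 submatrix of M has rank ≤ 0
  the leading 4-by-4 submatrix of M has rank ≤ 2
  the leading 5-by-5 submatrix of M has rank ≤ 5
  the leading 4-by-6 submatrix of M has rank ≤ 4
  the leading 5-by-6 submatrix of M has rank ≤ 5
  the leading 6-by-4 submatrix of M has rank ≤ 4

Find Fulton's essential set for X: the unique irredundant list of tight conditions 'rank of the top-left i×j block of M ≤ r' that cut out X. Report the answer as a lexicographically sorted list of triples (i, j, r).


Propagating the 26 rank bounds to every northwest block:

  R[1]: 0 | 0 | 0 | 0 | 0 | 1
  R[2]: 0 | 0 | 1 | 1 | 1 | 2
  R[3]: 0 | 0 | 1 | 1 | 2 | 3
  R[4]: 0 | 1 | 2 | 2 | 3 | 4
  R[5]: 0 | 1 | 2 | 3 | 4 | 5
  R[6]: 1 | 2 | 3 | 4 | 5 | 6

giving w = (6, 3, 5, 2, 4, 1) via Δ²R.

Rothe diagram D(w) (12 cells), 4 SE-corners (essential conditions):

[(1, 5, 0), (3, 2, 0), (3, 4, 1), (5, 1, 0)]


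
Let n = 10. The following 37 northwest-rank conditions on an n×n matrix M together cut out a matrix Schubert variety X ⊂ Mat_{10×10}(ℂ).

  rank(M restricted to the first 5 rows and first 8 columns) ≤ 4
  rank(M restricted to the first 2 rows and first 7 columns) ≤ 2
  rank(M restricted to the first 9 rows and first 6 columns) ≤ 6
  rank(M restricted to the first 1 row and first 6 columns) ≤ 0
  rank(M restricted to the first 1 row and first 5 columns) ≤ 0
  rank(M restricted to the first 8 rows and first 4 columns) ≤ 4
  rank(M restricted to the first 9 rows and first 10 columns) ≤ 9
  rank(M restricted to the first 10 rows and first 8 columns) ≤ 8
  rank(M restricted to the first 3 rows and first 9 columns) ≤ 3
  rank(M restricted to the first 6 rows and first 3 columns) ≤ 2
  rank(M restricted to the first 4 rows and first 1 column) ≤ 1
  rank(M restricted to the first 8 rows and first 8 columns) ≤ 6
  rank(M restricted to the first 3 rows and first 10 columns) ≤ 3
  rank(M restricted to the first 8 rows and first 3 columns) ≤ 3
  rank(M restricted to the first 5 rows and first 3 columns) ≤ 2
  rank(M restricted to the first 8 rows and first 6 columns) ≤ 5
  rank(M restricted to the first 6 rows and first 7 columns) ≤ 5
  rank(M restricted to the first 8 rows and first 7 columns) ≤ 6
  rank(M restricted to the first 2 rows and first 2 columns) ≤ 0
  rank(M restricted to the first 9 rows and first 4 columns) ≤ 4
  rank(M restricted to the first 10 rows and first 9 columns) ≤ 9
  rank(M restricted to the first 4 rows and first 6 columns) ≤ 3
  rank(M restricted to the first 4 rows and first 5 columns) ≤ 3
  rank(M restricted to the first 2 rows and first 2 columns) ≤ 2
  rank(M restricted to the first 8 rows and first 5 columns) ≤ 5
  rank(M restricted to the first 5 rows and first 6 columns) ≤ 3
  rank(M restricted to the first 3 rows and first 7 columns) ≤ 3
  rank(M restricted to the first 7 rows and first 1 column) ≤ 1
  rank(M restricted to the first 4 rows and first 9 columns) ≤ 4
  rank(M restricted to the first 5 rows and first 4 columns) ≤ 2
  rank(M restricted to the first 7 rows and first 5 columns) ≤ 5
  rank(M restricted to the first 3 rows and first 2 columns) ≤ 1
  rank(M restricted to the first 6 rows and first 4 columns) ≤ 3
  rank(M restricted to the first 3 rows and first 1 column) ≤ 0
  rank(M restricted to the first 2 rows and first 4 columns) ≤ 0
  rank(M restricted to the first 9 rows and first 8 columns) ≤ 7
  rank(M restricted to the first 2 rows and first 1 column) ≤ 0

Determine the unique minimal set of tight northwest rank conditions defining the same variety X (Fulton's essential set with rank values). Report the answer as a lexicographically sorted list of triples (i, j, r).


The tightest implied rank at each (i,j), from the 37 conditions:

  0, 0, 0, 0, 0, 0, 1, 1, 1, 1
  0, 0, 0, 0, 1, 1, 2, 2, 2, 2
  0, 1, 1, 1, 2, 2, 3, 3, 3, 3
  1, 2, 2, 2, 3, 3, 4, 4, 4, 4
  1, 2, 2, 2, 3, 3, 4, 4, 5, 5
  1, 2, 2, 3, 4, 4, 5, 5, 6, 6
  1, 2, 3, 4, 5, 5, 6, 6, 7, 7
  1, 2, 3, 4, 5, 5, 6, 6, 7, 8
  1, 2, 3, 4, 5, 6, 7, 7, 8, 9
  1, 2, 3, 4, 5, 6, 7, 8, 9, 10

second differences of R give the permutation w = (7, 5, 2, 1, 9, 4, 3, 10, 6, 8).

ℓ(w)=18; the 9 essential cells (i,j,r):

[(1, 6, 0), (2, 4, 0), (3, 1, 0), (5, 4, 2), (5, 6, 3), (5, 8, 4), (6, 3, 2), (8, 6, 5), (8, 8, 6)]


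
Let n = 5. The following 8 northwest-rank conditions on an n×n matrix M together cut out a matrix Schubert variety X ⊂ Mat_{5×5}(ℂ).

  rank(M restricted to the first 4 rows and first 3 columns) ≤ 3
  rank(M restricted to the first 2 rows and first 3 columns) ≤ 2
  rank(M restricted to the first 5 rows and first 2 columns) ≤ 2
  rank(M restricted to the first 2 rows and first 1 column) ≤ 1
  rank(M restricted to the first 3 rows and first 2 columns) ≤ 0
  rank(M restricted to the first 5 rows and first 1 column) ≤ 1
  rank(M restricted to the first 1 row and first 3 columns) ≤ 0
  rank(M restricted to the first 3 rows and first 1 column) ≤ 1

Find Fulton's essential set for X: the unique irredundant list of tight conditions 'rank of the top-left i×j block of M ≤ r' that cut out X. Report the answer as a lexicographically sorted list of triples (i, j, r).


Propagating the 8 rank bounds to every northwest block:

  0  0  0  1  1
  0  0  1  2  2
  0  0  1  2  3
  1  1  2  3  4
  1  2  3  4  5

reading off 1-entries of Δ²R: w = (4, 3, 5, 1, 2).

D(w) has 7 cells with 2 SE-corners; essential set:

[(1, 3, 0), (3, 2, 0)]


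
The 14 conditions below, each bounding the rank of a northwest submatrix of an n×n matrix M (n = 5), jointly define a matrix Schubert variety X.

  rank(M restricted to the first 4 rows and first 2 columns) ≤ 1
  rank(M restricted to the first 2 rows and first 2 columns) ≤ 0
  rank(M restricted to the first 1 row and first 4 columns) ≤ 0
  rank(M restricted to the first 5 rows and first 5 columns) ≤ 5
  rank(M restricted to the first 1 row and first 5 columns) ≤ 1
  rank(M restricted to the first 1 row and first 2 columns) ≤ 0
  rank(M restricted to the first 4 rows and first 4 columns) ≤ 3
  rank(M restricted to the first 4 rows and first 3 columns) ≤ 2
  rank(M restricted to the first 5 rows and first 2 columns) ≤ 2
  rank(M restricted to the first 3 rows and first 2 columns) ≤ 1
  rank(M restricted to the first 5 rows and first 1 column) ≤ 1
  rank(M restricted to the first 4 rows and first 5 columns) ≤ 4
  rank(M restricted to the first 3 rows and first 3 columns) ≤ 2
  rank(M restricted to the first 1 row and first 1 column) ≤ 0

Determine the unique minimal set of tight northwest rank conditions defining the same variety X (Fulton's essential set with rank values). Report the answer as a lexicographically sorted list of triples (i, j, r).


Computing R[i][j] = min implied NW-rank bound (n=5, 14 conditions):

  row 1: 0 0 0 0 1
  row 2: 0 0 1 1 2
  row 3: 1 1 2 2 3
  row 4: 1 1 2 3 4
  row 5: 1 2 3 4 5

the unique w with this rank table is (5, 3, 1, 4, 2).

D(w) has 7 cells with 3 SE-corners; essential set:

[(1, 4, 0), (2, 2, 0), (4, 2, 1)]


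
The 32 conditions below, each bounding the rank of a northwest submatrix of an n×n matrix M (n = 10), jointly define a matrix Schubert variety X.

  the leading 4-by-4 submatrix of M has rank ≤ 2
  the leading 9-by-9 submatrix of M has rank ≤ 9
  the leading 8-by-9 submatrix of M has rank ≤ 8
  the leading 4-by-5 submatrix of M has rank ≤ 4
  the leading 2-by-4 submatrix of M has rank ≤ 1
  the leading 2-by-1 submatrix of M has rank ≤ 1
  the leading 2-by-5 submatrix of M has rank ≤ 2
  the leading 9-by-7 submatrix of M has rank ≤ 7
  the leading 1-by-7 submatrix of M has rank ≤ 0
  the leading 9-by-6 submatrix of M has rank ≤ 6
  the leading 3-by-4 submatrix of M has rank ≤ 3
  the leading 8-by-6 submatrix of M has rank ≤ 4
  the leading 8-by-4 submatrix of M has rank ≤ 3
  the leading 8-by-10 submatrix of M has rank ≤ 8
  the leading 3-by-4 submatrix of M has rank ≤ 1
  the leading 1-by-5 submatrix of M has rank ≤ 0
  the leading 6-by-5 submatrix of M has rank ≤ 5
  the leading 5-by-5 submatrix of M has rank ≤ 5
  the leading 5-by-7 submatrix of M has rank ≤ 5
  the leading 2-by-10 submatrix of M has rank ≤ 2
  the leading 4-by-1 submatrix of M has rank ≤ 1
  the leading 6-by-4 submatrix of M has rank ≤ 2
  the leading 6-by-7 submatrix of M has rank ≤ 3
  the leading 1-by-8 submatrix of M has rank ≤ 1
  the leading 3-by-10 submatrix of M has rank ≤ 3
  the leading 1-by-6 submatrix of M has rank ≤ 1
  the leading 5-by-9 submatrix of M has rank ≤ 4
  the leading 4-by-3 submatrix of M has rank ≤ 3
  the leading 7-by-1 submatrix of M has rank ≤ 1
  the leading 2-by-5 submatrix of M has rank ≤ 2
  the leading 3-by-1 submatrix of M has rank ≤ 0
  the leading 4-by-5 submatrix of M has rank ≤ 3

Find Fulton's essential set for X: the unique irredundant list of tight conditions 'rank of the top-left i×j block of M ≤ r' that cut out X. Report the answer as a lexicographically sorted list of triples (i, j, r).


Computing R[i][j] = min implied NW-rank bound (n=10, 32 conditions):

  row 1: 0 | 0 | 0 | 0 | 0 | 0 | 0 | 1 | 1 | 1
  row 2: 0 | 1 | 1 | 1 | 1 | 1 | 1 | 2 | 2 | 2
  row 3: 0 | 1 | 1 | 1 | 2 | 2 | 2 | 3 | 3 | 3
  row 4: 1 | 2 | 2 | 2 | 3 | 3 | 3 | 4 | 4 | 4
  row 5: 1 | 2 | 2 | 2 | 3 | 3 | 3 | 4 | 4 | 5
  row 6: 1 | 2 | 2 | 2 | 3 | 3 | 3 | 4 | 5 | 6
  row 7: 1 | 2 | 3 | 3 | 4 | 4 | 4 | 5 | 6 | 7
  row 8: 1 | 2 | 3 | 3 | 4 | 4 | 5 | 6 | 7 | 8
  row 9: 1 | 2 | 3 | 4 | 5 | 5 | 6 | 7 | 8 | 9
  row 10: 1 | 2 | 3 | 4 | 5 | 6 | 7 | 8 | 9 | 10

reading off 1-entries of Δ²R: w = (8, 2, 5, 1, 10, 9, 3, 7, 4, 6).

Rothe diagram D(w) (22 cells), 8 SE-corners (essential conditions):

[(1, 7, 0), (3, 1, 0), (3, 4, 1), (5, 9, 4), (6, 4, 2), (6, 7, 3), (8, 4, 3), (8, 6, 4)]


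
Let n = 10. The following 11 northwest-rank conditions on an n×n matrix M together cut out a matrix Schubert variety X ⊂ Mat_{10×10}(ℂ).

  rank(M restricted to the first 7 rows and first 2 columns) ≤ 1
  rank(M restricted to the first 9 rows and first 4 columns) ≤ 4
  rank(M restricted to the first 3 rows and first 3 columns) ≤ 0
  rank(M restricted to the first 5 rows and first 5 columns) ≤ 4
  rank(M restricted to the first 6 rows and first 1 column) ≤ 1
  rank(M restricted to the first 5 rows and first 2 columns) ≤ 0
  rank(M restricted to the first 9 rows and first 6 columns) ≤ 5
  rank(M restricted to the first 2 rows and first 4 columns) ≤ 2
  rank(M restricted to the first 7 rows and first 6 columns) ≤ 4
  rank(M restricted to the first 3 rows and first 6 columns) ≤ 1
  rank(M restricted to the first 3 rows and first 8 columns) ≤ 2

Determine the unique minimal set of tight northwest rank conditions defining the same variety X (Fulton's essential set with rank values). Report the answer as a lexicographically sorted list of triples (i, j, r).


Computing R[i][j] = min implied NW-rank bound (n=10, 11 conditions):

  R[1]: 0  0  0  1  1  1  1  1  1  1
  R[2]: 0  0  0  1  1  1  2  2  2  2
  R[3]: 0  0  0  1  1  1  2  2  3  3
  R[4]: 0  0  1  2  2  2  3  3  4  4
  R[5]: 0  0  1  2  3  3  4  4  5  5
  R[6]: 1  1  2  3  4  4  5  5  6  6
  R[7]: 1  1  2  3  4  4  5  6  7  7
  R[8]: 1  2  3  4  5  5  6  7  8  8
  R[9]: 1  2  3  4  5  5  6  7  8  9
  R[10]: 1  2  3  4  5  6  7  8  9  10

hence w(1..10) = (4, 7, 9, 3, 5, 1, 8, 2, 10, 6).

ℓ(w)=21; the 7 essential cells (i,j,r):

[(3, 3, 0), (3, 6, 1), (3, 8, 2), (5, 2, 0), (7, 2, 1), (7, 6, 4), (9, 6, 5)]


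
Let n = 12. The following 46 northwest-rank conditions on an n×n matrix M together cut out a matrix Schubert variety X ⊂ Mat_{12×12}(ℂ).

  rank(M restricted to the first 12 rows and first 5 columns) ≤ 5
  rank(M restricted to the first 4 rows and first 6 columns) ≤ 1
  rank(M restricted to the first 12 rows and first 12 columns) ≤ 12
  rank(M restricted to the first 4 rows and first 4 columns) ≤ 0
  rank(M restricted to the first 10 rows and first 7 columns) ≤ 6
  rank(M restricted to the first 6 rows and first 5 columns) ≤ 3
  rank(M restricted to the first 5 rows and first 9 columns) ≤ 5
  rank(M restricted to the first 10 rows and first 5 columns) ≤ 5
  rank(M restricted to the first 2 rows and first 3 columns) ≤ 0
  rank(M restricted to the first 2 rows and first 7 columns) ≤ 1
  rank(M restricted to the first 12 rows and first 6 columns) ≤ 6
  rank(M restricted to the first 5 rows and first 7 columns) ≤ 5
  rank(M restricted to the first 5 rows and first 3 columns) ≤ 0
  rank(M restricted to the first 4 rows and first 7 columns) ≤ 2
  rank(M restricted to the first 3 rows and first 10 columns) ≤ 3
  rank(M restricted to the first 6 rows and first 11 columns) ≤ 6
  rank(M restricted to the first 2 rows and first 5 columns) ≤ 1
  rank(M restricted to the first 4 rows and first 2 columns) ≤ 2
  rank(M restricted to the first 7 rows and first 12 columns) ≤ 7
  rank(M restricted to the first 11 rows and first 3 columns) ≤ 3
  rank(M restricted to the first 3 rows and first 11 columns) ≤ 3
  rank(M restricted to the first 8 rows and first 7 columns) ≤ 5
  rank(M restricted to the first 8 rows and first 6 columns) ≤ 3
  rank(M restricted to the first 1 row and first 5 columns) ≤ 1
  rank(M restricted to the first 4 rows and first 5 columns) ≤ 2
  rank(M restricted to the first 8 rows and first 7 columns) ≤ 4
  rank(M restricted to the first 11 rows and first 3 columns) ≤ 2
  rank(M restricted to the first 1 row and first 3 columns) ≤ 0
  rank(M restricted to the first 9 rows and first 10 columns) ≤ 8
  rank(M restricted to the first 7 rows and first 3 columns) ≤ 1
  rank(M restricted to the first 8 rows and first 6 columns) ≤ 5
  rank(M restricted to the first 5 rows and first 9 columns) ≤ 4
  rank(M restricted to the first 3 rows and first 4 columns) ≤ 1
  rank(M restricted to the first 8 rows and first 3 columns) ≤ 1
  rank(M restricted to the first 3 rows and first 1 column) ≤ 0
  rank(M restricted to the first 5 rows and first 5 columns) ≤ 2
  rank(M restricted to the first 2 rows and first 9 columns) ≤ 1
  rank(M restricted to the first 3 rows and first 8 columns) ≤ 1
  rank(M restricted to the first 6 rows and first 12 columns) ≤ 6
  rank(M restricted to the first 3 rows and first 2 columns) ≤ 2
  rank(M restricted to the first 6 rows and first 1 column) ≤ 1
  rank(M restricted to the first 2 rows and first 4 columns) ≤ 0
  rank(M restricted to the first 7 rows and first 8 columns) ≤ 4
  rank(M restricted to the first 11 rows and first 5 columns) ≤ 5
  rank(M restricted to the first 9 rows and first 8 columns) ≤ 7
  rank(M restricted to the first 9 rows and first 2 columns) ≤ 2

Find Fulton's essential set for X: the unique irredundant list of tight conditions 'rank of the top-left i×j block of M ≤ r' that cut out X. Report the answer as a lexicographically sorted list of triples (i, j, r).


Reconstructing r_w from the 46 given conditions:

  row 1: 0 0 0 0 1 1 1 1 1 1 1 1
  row 2: 0 0 0 0 1 1 1 1 1 2 2 2
  row 3: 0 0 0 0 1 1 1 1 2 3 3 3
  row 4: 0 0 0 0 1 1 2 2 3 4 4 4
  row 5: 0 0 0 1 2 2 3 3 4 5 5 5
  row 6: 1 1 1 2 3 3 4 4 5 6 6 6
  row 7: 1 1 1 2 3 3 4 4 5 6 7 7
  row 8: 1 1 1 2 3 3 4 5 6 7 8 8
  row 9: 1 2 2 3 4 4 5 6 7 8 9 9
  row 10: 1 2 2 3 4 5 6 7 8 9 10 10
  row 11: 1 2 2 3 4 5 6 7 8 9 10 11
  row 12: 1 2 3 4 5 6 7 8 9 10 11 12

giving w = (5, 10, 9, 7, 4, 1, 11, 8, 2, 6, 12, 3) via Δ²R.

ℓ(w)=36; the 9 essential cells (i,j,r):

[(2, 9, 1), (3, 8, 1), (4, 4, 0), (4, 6, 1), (5, 3, 0), (7, 8, 4), (8, 3, 1), (8, 6, 3), (11, 3, 2)]


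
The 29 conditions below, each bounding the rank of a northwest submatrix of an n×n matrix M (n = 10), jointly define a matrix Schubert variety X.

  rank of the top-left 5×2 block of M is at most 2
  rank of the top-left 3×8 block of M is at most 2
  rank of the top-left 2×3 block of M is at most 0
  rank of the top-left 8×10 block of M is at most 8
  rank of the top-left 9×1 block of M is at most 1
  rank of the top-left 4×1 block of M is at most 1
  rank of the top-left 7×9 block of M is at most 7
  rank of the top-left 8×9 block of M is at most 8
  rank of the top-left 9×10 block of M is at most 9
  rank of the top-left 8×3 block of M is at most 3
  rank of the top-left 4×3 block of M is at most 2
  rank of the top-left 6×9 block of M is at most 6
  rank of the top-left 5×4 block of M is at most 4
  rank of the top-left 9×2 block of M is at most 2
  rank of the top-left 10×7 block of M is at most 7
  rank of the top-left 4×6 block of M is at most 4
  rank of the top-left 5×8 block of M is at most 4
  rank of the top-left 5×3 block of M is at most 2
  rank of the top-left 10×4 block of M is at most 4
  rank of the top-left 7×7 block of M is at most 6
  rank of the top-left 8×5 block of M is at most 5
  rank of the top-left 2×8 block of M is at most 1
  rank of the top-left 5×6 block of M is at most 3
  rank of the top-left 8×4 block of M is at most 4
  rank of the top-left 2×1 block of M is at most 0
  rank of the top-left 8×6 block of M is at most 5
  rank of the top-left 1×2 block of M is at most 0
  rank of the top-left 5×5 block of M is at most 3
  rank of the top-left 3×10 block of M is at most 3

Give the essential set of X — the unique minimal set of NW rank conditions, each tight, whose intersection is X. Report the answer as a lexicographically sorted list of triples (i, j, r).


Recovering R(i,j) via the rank-extension bound from the 29 conditions:

  0 | 0 | 0 | 1 | 1 | 1 | 1 | 1 | 1 | 1
  0 | 0 | 0 | 1 | 1 | 1 | 1 | 1 | 2 | 2
  1 | 1 | 1 | 2 | 2 | 2 | 2 | 2 | 3 | 3
  1 | 2 | 2 | 3 | 3 | 3 | 3 | 3 | 4 | 4
  1 | 2 | 2 | 3 | 3 | 3 | 4 | 4 | 5 | 5
  1 | 2 | 3 | 4 | 4 | 4 | 5 | 5 | 6 | 6
  1 | 2 | 3 | 4 | 5 | 5 | 6 | 6 | 7 | 7
  1 | 2 | 3 | 4 | 5 | 5 | 6 | 7 | 8 | 8
  1 | 2 | 3 | 4 | 5 | 6 | 7 | 8 | 9 | 9
  1 | 2 | 3 | 4 | 5 | 6 | 7 | 8 | 9 | 10

giving w = (4, 9, 1, 2, 7, 3, 5, 8, 6, 10) via Δ²R.

Rothe diagram D(w) (14 cells), 5 SE-corners (essential conditions):

[(2, 3, 0), (2, 8, 1), (5, 3, 2), (5, 6, 3), (8, 6, 5)]


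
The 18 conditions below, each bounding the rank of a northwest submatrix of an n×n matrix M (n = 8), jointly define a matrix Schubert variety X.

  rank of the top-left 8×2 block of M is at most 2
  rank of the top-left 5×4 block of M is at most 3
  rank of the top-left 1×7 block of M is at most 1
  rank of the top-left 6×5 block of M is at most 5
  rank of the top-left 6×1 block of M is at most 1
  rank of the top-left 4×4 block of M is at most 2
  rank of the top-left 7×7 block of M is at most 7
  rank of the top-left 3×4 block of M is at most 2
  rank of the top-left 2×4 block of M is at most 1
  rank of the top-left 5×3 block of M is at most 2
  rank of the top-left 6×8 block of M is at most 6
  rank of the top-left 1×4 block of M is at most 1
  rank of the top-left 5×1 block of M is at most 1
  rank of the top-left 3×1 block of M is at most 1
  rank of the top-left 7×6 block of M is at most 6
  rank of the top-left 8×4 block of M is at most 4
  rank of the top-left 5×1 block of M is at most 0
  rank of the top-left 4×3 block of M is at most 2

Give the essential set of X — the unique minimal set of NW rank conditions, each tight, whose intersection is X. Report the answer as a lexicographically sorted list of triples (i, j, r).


Recovering R(i,j) via the rank-extension bound from the 18 conditions:

  R[1]: 0 | 1 | 1 | 1 | 1 | 1 | 1 | 1
  R[2]: 0 | 1 | 1 | 1 | 2 | 2 | 2 | 2
  R[3]: 0 | 1 | 2 | 2 | 3 | 3 | 3 | 3
  R[4]: 0 | 1 | 2 | 2 | 3 | 4 | 4 | 4
  R[5]: 0 | 1 | 2 | 3 | 4 | 5 | 5 | 5
  R[6]: 1 | 2 | 3 | 4 | 5 | 6 | 6 | 6
  R[7]: 1 | 2 | 3 | 4 | 5 | 6 | 7 | 7
  R[8]: 1 | 2 | 3 | 4 | 5 | 6 | 7 | 8

reading off 1-entries of Δ²R: w = (2, 5, 3, 6, 4, 1, 7, 8).

ℓ(w)=8; the 3 essential cells (i,j,r):

[(2, 4, 1), (4, 4, 2), (5, 1, 0)]


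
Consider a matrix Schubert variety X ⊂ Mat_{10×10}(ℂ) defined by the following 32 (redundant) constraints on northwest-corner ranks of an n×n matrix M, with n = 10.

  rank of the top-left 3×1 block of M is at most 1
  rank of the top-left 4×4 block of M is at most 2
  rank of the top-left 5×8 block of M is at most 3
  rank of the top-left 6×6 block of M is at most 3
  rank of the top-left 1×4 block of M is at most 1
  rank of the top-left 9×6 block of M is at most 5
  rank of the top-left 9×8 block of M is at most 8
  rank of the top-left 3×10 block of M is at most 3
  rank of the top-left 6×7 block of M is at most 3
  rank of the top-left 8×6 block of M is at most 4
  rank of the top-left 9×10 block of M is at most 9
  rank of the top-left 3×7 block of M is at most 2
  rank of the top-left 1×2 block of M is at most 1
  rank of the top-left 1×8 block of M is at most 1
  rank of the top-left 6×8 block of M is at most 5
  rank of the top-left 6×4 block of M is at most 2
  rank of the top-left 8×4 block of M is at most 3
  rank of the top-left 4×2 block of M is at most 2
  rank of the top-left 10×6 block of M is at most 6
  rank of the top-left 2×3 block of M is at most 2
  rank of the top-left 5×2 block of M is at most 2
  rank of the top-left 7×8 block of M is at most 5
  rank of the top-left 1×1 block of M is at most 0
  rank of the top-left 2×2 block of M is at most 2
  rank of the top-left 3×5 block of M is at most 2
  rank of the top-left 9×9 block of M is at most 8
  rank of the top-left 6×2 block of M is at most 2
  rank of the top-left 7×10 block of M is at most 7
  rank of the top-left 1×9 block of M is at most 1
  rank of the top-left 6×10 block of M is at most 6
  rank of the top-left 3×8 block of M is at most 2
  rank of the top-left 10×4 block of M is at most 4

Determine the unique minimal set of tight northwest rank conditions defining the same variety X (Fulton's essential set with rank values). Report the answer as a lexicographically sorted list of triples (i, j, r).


Computing R[i][j] = min implied NW-rank bound (n=10, 32 conditions):

  R[1]: 0 | 1 | 1 | 1 | 1 | 1 | 1 | 1 | 1 | 1
  R[2]: 1 | 2 | 2 | 2 | 2 | 2 | 2 | 2 | 2 | 2
  R[3]: 1 | 2 | 2 | 2 | 2 | 2 | 2 | 2 | 3 | 3
  R[4]: 1 | 2 | 2 | 2 | 3 | 3 | 3 | 3 | 4 | 4
  R[5]: 1 | 2 | 2 | 2 | 3 | 3 | 3 | 3 | 4 | 5
  R[6]: 1 | 2 | 2 | 2 | 3 | 3 | 3 | 4 | 5 | 6
  R[7]: 1 | 2 | 3 | 3 | 4 | 4 | 4 | 5 | 6 | 7
  R[8]: 1 | 2 | 3 | 3 | 4 | 4 | 5 | 6 | 7 | 8
  R[9]: 1 | 2 | 3 | 4 | 5 | 5 | 6 | 7 | 8 | 9
  R[10]: 1 | 2 | 3 | 4 | 5 | 6 | 7 | 8 | 9 | 10

second differences of R give the permutation w = (2, 1, 9, 5, 10, 8, 3, 7, 4, 6).

ℓ(w)=20; the 7 essential cells (i,j,r):

[(1, 1, 0), (3, 8, 2), (5, 8, 3), (6, 4, 2), (6, 7, 3), (8, 4, 3), (8, 6, 4)]


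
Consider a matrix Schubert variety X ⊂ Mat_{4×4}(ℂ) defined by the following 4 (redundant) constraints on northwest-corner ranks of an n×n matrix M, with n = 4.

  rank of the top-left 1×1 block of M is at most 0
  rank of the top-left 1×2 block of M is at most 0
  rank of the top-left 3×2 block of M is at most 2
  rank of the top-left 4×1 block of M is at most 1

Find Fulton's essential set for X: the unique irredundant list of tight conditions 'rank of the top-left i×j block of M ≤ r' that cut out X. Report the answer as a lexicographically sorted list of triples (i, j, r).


Propagating the 4 rank bounds to every northwest block:

  i=1: 0 | 0 | 1 | 1
  i=2: 1 | 1 | 2 | 2
  i=3: 1 | 2 | 3 | 3
  i=4: 1 | 2 | 3 | 4

the unique w with this rank table is (3, 1, 2, 4).

D(w) has 2 cells with 1 SE-corner; essential set:

[(1, 2, 0)]


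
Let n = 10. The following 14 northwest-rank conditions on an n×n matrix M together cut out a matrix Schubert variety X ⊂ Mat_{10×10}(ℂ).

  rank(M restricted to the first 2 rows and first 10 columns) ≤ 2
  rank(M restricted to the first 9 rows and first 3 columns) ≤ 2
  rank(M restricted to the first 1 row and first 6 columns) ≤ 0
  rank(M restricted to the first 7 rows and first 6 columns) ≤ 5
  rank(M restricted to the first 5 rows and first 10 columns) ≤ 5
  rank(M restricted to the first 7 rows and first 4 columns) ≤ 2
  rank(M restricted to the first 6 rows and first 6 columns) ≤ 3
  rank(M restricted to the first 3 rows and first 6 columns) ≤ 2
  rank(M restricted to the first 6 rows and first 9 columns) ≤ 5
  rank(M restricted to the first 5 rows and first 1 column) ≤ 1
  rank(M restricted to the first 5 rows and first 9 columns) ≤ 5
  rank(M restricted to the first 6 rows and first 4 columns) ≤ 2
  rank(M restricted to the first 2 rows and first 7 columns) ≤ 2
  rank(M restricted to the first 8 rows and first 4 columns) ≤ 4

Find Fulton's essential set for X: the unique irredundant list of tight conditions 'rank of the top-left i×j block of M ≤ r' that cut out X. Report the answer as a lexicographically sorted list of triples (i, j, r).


Computing R[i][j] = min implied NW-rank bound (n=10, 14 conditions):

  R[1]: 0 | 0 | 0 | 0 | 0 | 0 | 1 | 1 | 1 | 1
  R[2]: 1 | 1 | 1 | 1 | 1 | 1 | 2 | 2 | 2 | 2
  R[3]: 1 | 2 | 2 | 2 | 2 | 2 | 3 | 3 | 3 | 3
  R[4]: 1 | 2 | 2 | 2 | 3 | 3 | 4 | 4 | 4 | 4
  R[5]: 1 | 2 | 2 | 2 | 3 | 3 | 4 | 5 | 5 | 5
  R[6]: 1 | 2 | 2 | 2 | 3 | 3 | 4 | 5 | 5 | 6
  R[7]: 1 | 2 | 2 | 2 | 3 | 4 | 5 | 6 | 6 | 7
  R[8]: 1 | 2 | 2 | 3 | 4 | 5 | 6 | 7 | 7 | 8
  R[9]: 1 | 2 | 2 | 3 | 4 | 5 | 6 | 7 | 8 | 9
  R[10]: 1 | 2 | 3 | 4 | 5 | 6 | 7 | 8 | 9 | 10

hence w(1..10) = (7, 1, 2, 5, 8, 10, 6, 4, 9, 3).

Fulton essential set (5 of the 19 Rothe cells):

[(1, 6, 0), (6, 6, 3), (6, 9, 5), (7, 4, 2), (9, 3, 2)]


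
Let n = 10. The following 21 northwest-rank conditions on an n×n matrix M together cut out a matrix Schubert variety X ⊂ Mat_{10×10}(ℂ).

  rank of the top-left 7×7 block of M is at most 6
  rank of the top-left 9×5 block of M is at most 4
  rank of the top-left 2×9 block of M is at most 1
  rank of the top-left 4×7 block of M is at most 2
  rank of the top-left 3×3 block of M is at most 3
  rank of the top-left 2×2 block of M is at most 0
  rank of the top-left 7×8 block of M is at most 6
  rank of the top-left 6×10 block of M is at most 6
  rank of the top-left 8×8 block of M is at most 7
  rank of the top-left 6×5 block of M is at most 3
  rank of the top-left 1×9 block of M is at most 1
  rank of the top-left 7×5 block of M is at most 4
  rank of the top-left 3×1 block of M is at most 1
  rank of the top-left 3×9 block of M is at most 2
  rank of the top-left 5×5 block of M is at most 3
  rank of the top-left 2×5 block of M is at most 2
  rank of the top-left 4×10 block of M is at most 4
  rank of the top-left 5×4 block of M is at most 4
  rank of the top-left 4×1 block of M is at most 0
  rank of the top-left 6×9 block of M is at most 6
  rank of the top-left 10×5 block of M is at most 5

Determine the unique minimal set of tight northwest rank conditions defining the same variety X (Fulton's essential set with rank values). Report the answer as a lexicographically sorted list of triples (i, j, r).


Computing R[i][j] = min implied NW-rank bound (n=10, 21 conditions):

  R[1]: 0, 0, 1, 1, 1, 1, 1, 1, 1, 1
  R[2]: 0, 0, 1, 1, 1, 1, 1, 1, 1, 2
  R[3]: 0, 1, 2, 2, 2, 2, 2, 2, 2, 3
  R[4]: 0, 1, 2, 2, 2, 2, 2, 3, 3, 4
  R[5]: 1, 2, 3, 3, 3, 3, 3, 4, 4, 5
  R[6]: 1, 2, 3, 3, 3, 4, 4, 5, 5, 6
  R[7]: 1, 2, 3, 4, 4, 5, 5, 6, 6, 7
  R[8]: 1, 2, 3, 4, 4, 5, 6, 7, 7, 8
  R[9]: 1, 2, 3, 4, 4, 5, 6, 7, 8, 9
  R[10]: 1, 2, 3, 4, 5, 6, 7, 8, 9, 10

second differences of R give the permutation w = (3, 10, 2, 8, 1, 6, 4, 7, 9, 5).

|D(w)|=20, |Ess(w)|=6:

[(2, 2, 0), (2, 9, 1), (4, 1, 0), (4, 7, 2), (6, 5, 3), (9, 5, 4)]


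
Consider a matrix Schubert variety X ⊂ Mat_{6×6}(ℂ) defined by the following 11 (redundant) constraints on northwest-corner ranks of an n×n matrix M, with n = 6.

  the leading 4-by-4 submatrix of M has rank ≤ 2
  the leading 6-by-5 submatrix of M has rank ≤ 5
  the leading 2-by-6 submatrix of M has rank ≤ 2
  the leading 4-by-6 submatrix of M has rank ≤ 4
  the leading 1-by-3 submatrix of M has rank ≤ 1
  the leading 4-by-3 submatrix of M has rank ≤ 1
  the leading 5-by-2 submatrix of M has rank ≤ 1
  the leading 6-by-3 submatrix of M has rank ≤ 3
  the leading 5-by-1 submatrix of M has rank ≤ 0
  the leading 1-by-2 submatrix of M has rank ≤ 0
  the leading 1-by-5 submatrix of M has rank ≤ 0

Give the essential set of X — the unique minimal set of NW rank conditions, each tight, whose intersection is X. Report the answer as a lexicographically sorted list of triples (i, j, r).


The tightest implied rank at each (i,j), from the 11 conditions:

  i=1: 0, 0, 0, 0, 0, 1
  i=2: 0, 1, 1, 1, 1, 2
  i=3: 0, 1, 1, 2, 2, 3
  i=4: 0, 1, 1, 2, 3, 4
  i=5: 0, 1, 2, 3, 4, 5
  i=6: 1, 2, 3, 4, 5, 6

hence w(1..6) = (6, 2, 4, 5, 3, 1).

ℓ(w)=11; the 3 essential cells (i,j,r):

[(1, 5, 0), (4, 3, 1), (5, 1, 0)]


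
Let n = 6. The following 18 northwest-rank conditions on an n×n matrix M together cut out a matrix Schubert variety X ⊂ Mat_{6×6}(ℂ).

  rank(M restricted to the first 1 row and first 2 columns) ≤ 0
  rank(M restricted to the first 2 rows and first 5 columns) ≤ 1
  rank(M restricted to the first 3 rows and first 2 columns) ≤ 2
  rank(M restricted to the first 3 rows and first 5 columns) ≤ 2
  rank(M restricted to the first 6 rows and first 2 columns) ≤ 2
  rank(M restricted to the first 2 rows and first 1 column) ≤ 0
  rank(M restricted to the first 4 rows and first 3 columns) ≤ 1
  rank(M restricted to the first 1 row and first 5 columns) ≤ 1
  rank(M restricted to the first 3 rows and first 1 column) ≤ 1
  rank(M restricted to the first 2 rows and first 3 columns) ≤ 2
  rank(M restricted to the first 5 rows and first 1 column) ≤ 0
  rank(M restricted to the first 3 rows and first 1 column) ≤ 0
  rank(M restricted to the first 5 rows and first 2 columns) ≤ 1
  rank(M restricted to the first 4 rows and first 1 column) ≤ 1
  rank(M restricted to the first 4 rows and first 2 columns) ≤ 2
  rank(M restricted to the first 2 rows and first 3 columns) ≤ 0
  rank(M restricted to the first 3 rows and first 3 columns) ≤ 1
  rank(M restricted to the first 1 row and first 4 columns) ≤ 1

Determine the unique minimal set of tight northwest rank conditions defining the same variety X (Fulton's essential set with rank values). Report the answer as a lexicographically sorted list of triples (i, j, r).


Rank table r_w(6×6) implied by the 18 constraints:

  0 | 0 | 0 | 1 | 1 | 1
  0 | 0 | 0 | 1 | 1 | 2
  0 | 1 | 1 | 2 | 2 | 3
  0 | 1 | 1 | 2 | 3 | 4
  0 | 1 | 2 | 3 | 4 | 5
  1 | 2 | 3 | 4 | 5 | 6

reading off 1-entries of Δ²R: w = (4, 6, 2, 5, 3, 1).

4 SE-corners of the 11-cell Rothe diagram give Ess(w):

[(2, 3, 0), (2, 5, 1), (4, 3, 1), (5, 1, 0)]


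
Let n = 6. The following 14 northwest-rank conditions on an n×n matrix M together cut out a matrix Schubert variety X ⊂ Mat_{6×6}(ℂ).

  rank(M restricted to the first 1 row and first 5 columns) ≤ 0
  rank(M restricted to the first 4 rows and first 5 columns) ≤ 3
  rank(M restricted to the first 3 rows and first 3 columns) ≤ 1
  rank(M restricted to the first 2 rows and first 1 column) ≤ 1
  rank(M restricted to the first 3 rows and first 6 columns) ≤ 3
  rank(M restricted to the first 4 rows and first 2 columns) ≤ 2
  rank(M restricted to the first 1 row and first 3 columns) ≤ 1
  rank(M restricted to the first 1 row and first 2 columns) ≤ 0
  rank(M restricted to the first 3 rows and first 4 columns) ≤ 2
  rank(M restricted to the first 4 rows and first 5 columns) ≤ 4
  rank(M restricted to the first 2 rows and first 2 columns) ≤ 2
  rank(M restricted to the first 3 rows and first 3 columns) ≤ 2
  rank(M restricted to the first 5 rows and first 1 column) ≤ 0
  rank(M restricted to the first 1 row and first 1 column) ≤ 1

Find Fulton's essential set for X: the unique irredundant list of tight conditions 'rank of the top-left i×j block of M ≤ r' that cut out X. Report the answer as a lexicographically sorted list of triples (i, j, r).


Propagating the 14 rank bounds to every northwest block:

  row 1: 0 0 0 0 0 1
  row 2: 0 1 1 1 1 2
  row 3: 0 1 1 2 2 3
  row 4: 0 1 2 3 3 4
  row 5: 0 1 2 3 4 5
  row 6: 1 2 3 4 5 6

giving w = (6, 2, 4, 3, 5, 1) via Δ²R.

|D(w)|=10, |Ess(w)|=3:

[(1, 5, 0), (3, 3, 1), (5, 1, 0)]


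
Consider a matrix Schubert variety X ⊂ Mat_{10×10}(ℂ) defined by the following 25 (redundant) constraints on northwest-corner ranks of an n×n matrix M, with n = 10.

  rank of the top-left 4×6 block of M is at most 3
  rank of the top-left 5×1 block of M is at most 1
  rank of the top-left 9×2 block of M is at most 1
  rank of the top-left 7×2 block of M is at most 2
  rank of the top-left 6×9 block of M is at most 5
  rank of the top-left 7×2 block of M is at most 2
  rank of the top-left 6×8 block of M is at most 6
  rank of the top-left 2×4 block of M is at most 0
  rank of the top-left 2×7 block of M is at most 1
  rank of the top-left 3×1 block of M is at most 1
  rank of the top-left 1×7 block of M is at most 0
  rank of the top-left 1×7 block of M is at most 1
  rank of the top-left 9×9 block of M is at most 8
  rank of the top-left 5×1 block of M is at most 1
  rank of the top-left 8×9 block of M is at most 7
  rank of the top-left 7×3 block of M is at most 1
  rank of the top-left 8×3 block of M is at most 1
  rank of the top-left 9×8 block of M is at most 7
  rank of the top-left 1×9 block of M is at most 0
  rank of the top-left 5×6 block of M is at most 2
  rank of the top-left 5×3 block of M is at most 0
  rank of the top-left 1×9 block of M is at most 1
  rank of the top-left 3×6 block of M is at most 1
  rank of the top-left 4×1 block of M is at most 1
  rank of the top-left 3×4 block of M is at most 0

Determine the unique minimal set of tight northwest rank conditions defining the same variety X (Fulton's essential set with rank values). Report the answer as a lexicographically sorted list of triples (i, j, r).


The tightest implied rank at each (i,j), from the 25 conditions:

  row 1: 0 0 0 0 0 0 0 0 0 1
  row 2: 0 0 0 0 1 1 1 1 1 2
  row 3: 0 0 0 0 1 1 2 2 2 3
  row 4: 0 0 0 1 2 2 3 3 3 4
  row 5: 0 0 0 1 2 2 3 4 4 5
  row 6: 1 1 1 2 3 3 4 5 5 6
  row 7: 1 1 1 2 3 4 5 6 6 7
  row 8: 1 1 1 2 3 4 5 6 7 8
  row 9: 1 1 2 3 4 5 6 7 8 9
  row 10: 1 2 3 4 5 6 7 8 9 10

the unique w with this rank table is (10, 5, 7, 4, 8, 1, 6, 9, 3, 2).

|D(w)|=30, |Ess(w)|=7:

[(1, 9, 0), (3, 4, 0), (3, 6, 1), (5, 3, 0), (5, 6, 2), (8, 3, 1), (9, 2, 1)]


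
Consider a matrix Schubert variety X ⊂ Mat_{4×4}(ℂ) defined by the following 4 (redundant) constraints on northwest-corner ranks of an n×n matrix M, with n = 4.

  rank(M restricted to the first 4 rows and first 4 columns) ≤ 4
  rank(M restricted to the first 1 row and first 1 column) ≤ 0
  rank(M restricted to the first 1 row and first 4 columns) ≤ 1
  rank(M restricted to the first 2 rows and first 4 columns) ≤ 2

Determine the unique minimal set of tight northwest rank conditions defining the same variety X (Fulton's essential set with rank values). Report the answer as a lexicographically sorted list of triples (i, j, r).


The tightest implied rank at each (i,j), from the 4 conditions:

  0  1  1  1
  1  2  2  2
  1  2  3  3
  1  2  3  4

second differences of R give the permutation w = (2, 1, 3, 4).

Fulton essential set (the sole Rothe cell):

[(1, 1, 0)]
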